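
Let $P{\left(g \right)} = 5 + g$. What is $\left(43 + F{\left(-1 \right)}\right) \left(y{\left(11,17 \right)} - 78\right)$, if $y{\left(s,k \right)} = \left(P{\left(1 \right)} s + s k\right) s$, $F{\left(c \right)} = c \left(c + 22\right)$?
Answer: $59510$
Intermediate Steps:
$F{\left(c \right)} = c \left(22 + c\right)$
$y{\left(s,k \right)} = s \left(6 s + k s\right)$ ($y{\left(s,k \right)} = \left(\left(5 + 1\right) s + s k\right) s = \left(6 s + k s\right) s = s \left(6 s + k s\right)$)
$\left(43 + F{\left(-1 \right)}\right) \left(y{\left(11,17 \right)} - 78\right) = \left(43 - \left(22 - 1\right)\right) \left(11^{2} \left(6 + 17\right) - 78\right) = \left(43 - 21\right) \left(121 \cdot 23 - 78\right) = \left(43 - 21\right) \left(2783 - 78\right) = 22 \cdot 2705 = 59510$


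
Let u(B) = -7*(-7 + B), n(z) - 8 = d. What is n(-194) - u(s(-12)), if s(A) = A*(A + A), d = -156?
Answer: 1819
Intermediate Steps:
n(z) = -148 (n(z) = 8 - 156 = -148)
s(A) = 2*A**2 (s(A) = A*(2*A) = 2*A**2)
u(B) = 49 - 7*B
n(-194) - u(s(-12)) = -148 - (49 - 14*(-12)**2) = -148 - (49 - 14*144) = -148 - (49 - 7*288) = -148 - (49 - 2016) = -148 - 1*(-1967) = -148 + 1967 = 1819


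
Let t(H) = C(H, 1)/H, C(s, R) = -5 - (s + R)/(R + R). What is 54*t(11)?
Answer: -54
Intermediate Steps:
C(s, R) = -5 - (R + s)/(2*R)
t(H) = (-11/2 - H/2)/H (t(H) = ((½)*(-H - 11*1)/1)/H = ((½)*1*(-H - 11))/H = ((½)*1*(-11 - H))/H = (-11/2 - H/2)/H)
54*t(11) = 54*((½)*(-11 - 1*11)/11) = 54*((½)*(1/11)*(-11 - 11)) = 54*((½)*(1/11)*(-22)) = 54*(-1) = -54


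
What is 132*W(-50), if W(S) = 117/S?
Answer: -7722/25 ≈ -308.88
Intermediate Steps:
132*W(-50) = 132*(117/(-50)) = 132*(117*(-1/50)) = 132*(-117/50) = -7722/25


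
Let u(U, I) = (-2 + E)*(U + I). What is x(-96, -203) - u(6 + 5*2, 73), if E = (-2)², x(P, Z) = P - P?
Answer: -178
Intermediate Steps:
x(P, Z) = 0
E = 4
u(U, I) = 2*I + 2*U (u(U, I) = (-2 + 4)*(U + I) = 2*(I + U) = 2*I + 2*U)
x(-96, -203) - u(6 + 5*2, 73) = 0 - (2*73 + 2*(6 + 5*2)) = 0 - (146 + 2*(6 + 10)) = 0 - (146 + 2*16) = 0 - (146 + 32) = 0 - 1*178 = 0 - 178 = -178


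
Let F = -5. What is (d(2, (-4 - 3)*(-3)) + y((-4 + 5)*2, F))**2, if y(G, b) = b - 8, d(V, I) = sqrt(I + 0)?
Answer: (13 - sqrt(21))**2 ≈ 70.853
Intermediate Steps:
d(V, I) = sqrt(I)
y(G, b) = -8 + b
(d(2, (-4 - 3)*(-3)) + y((-4 + 5)*2, F))**2 = (sqrt((-4 - 3)*(-3)) + (-8 - 5))**2 = (sqrt(-7*(-3)) - 13)**2 = (sqrt(21) - 13)**2 = (-13 + sqrt(21))**2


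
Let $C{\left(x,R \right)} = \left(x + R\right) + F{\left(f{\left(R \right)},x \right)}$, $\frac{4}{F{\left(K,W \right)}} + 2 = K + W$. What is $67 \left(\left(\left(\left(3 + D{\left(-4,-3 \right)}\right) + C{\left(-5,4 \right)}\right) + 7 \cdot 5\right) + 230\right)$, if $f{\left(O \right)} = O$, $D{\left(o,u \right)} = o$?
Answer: $\frac{52595}{3} \approx 17532.0$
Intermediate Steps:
$F{\left(K,W \right)} = \frac{4}{-2 + K + W}$ ($F{\left(K,W \right)} = \frac{4}{-2 + \left(K + W\right)} = \frac{4}{-2 + K + W}$)
$C{\left(x,R \right)} = R + x + \frac{4}{-2 + R + x}$ ($C{\left(x,R \right)} = \left(x + R\right) + \frac{4}{-2 + R + x} = \left(R + x\right) + \frac{4}{-2 + R + x} = R + x + \frac{4}{-2 + R + x}$)
$67 \left(\left(\left(\left(3 + D{\left(-4,-3 \right)}\right) + C{\left(-5,4 \right)}\right) + 7 \cdot 5\right) + 230\right) = 67 \left(\left(\left(\left(3 - 4\right) + \frac{4 + \left(4 - 5\right) \left(-2 + 4 - 5\right)}{-2 + 4 - 5}\right) + 7 \cdot 5\right) + 230\right) = 67 \left(\left(\left(-1 + \frac{4 - -3}{-3}\right) + 35\right) + 230\right) = 67 \left(\left(\left(-1 - \frac{4 + 3}{3}\right) + 35\right) + 230\right) = 67 \left(\left(\left(-1 - \frac{7}{3}\right) + 35\right) + 230\right) = 67 \left(\left(- \frac{10}{3} + 35\right) + 230\right) = 67 \left(\frac{95}{3} + 230\right) = 67 \cdot \frac{785}{3} = \frac{52595}{3}$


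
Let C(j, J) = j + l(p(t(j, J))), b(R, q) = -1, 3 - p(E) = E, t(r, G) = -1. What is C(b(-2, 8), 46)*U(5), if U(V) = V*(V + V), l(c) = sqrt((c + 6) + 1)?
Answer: -50 + 50*sqrt(11) ≈ 115.83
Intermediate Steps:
p(E) = 3 - E
l(c) = sqrt(7 + c) (l(c) = sqrt((6 + c) + 1) = sqrt(7 + c))
C(j, J) = j + sqrt(11) (C(j, J) = j + sqrt(7 + (3 - 1*(-1))) = j + sqrt(7 + (3 + 1)) = j + sqrt(7 + 4) = j + sqrt(11))
U(V) = 2*V**2 (U(V) = V*(2*V) = 2*V**2)
C(b(-2, 8), 46)*U(5) = (-1 + sqrt(11))*(2*5**2) = (-1 + sqrt(11))*(2*25) = (-1 + sqrt(11))*50 = -50 + 50*sqrt(11)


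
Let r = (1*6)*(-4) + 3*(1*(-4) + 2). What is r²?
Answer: 900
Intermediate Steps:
r = -30 (r = 6*(-4) + 3*(-4 + 2) = -24 + 3*(-2) = -24 - 6 = -30)
r² = (-30)² = 900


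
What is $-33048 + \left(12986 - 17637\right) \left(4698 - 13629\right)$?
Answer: $41505033$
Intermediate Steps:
$-33048 + \left(12986 - 17637\right) \left(4698 - 13629\right) = -33048 - -41538081 = -33048 + 41538081 = 41505033$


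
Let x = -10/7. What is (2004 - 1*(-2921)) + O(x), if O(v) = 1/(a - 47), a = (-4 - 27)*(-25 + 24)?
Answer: 78799/16 ≈ 4924.9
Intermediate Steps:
a = 31 (a = -31*(-1) = 31)
x = -10/7 (x = -10*1/7 = -10/7 ≈ -1.4286)
O(v) = -1/16 (O(v) = 1/(31 - 47) = 1/(-16) = -1/16)
(2004 - 1*(-2921)) + O(x) = (2004 - 1*(-2921)) - 1/16 = (2004 + 2921) - 1/16 = 4925 - 1/16 = 78799/16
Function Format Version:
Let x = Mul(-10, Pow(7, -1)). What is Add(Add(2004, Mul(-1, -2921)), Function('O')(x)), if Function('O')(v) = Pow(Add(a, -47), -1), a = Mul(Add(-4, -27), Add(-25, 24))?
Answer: Rational(78799, 16) ≈ 4924.9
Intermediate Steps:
a = 31 (a = Mul(-31, -1) = 31)
x = Rational(-10, 7) (x = Mul(-10, Rational(1, 7)) = Rational(-10, 7) ≈ -1.4286)
Function('O')(v) = Rational(-1, 16) (Function('O')(v) = Pow(Add(31, -47), -1) = Pow(-16, -1) = Rational(-1, 16))
Add(Add(2004, Mul(-1, -2921)), Function('O')(x)) = Add(Add(2004, Mul(-1, -2921)), Rational(-1, 16)) = Add(Add(2004, 2921), Rational(-1, 16)) = Add(4925, Rational(-1, 16)) = Rational(78799, 16)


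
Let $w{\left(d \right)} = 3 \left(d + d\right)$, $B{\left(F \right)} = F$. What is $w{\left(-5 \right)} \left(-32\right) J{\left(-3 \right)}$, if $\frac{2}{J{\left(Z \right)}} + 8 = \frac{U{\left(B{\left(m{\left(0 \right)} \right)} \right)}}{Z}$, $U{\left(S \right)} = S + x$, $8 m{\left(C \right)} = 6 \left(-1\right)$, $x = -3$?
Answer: $- \frac{2560}{9} \approx -284.44$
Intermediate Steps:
$m{\left(C \right)} = - \frac{3}{4}$ ($m{\left(C \right)} = \frac{6 \left(-1\right)}{8} = \frac{1}{8} \left(-6\right) = - \frac{3}{4}$)
$U{\left(S \right)} = -3 + S$ ($U{\left(S \right)} = S - 3 = -3 + S$)
$J{\left(Z \right)} = \frac{2}{-8 - \frac{15}{4 Z}}$ ($J{\left(Z \right)} = \frac{2}{-8 + \frac{-3 - \frac{3}{4}}{Z}} = \frac{2}{-8 - \frac{15}{4 Z}}$)
$w{\left(d \right)} = 6 d$ ($w{\left(d \right)} = 3 \cdot 2 d = 6 d$)
$w{\left(-5 \right)} \left(-32\right) J{\left(-3 \right)} = 6 \left(-5\right) \left(-32\right) \left(\left(-8\right) \left(-3\right) \frac{1}{15 + 32 \left(-3\right)}\right) = \left(-30\right) \left(-32\right) \left(\left(-8\right) \left(-3\right) \frac{1}{15 - 96}\right) = 960 \left(\left(-8\right) \left(-3\right) \frac{1}{-81}\right) = 960 \left(\left(-8\right) \left(-3\right) \left(- \frac{1}{81}\right)\right) = 960 \left(- \frac{8}{27}\right) = - \frac{2560}{9}$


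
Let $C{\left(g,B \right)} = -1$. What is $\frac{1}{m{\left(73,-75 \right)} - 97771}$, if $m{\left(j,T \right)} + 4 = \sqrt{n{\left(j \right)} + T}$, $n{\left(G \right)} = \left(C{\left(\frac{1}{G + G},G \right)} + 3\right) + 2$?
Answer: $- \frac{97775}{9559950696} - \frac{i \sqrt{71}}{9559950696} \approx -1.0228 \cdot 10^{-5} - 8.814 \cdot 10^{-10} i$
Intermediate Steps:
$n{\left(G \right)} = 4$ ($n{\left(G \right)} = \left(-1 + 3\right) + 2 = 2 + 2 = 4$)
$m{\left(j,T \right)} = -4 + \sqrt{4 + T}$
$\frac{1}{m{\left(73,-75 \right)} - 97771} = \frac{1}{\left(-4 + \sqrt{4 - 75}\right) - 97771} = \frac{1}{\left(-4 + \sqrt{-71}\right) - 97771} = \frac{1}{\left(-4 + i \sqrt{71}\right) - 97771} = \frac{1}{-97775 + i \sqrt{71}}$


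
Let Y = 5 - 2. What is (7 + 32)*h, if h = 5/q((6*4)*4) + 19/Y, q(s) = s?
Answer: 7969/32 ≈ 249.03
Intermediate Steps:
Y = 3
h = 613/96 (h = 5/(((6*4)*4)) + 19/3 = 5/((24*4)) + 19*(⅓) = 5/96 + 19/3 = 613/96 ≈ 6.3854)
(7 + 32)*h = (7 + 32)*(613/96) = 39*(613/96) = 7969/32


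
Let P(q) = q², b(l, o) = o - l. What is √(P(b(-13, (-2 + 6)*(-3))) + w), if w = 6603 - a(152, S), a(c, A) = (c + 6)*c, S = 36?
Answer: 2*I*√4353 ≈ 131.95*I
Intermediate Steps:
a(c, A) = c*(6 + c) (a(c, A) = (6 + c)*c = c*(6 + c))
w = -17413 (w = 6603 - 152*(6 + 152) = 6603 - 152*158 = 6603 - 1*24016 = 6603 - 24016 = -17413)
√(P(b(-13, (-2 + 6)*(-3))) + w) = √(((-2 + 6)*(-3) - 1*(-13))² - 17413) = √((4*(-3) + 13)² - 17413) = √((-12 + 13)² - 17413) = √(1² - 17413) = √(1 - 17413) = √(-17412) = 2*I*√4353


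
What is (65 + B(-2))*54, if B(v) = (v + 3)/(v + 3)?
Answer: 3564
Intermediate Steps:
B(v) = 1 (B(v) = (3 + v)/(3 + v) = 1)
(65 + B(-2))*54 = (65 + 1)*54 = 66*54 = 3564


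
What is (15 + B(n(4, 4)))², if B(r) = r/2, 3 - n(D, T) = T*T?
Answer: 289/4 ≈ 72.250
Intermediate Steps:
n(D, T) = 3 - T² (n(D, T) = 3 - T*T = 3 - T²)
B(r) = r/2 (B(r) = r*(½) = r/2)
(15 + B(n(4, 4)))² = (15 + (3 - 1*4²)/2)² = (15 + (3 - 1*16)/2)² = (15 + (3 - 16)/2)² = (15 + (½)*(-13))² = (15 - 13/2)² = (17/2)² = 289/4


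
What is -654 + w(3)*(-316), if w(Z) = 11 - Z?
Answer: -3182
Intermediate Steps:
-654 + w(3)*(-316) = -654 + (11 - 1*3)*(-316) = -654 + (11 - 3)*(-316) = -654 + 8*(-316) = -654 - 2528 = -3182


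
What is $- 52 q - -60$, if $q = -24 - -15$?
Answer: $528$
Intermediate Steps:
$q = -9$ ($q = -24 + 15 = -9$)
$- 52 q - -60 = \left(-52\right) \left(-9\right) - -60 = 468 + 60 = 528$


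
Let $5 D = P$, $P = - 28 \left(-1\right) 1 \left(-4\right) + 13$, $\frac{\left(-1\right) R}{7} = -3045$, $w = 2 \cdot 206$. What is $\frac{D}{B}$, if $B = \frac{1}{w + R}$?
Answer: $- \frac{2150973}{5} \approx -4.3019 \cdot 10^{5}$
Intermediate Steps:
$w = 412$
$R = 21315$ ($R = \left(-7\right) \left(-3045\right) = 21315$)
$B = \frac{1}{21727}$ ($B = \frac{1}{412 + 21315} = \frac{1}{21727} \approx 4.6026 \cdot 10^{-5}$)
$P = -99$ ($P = - 28 \left(\left(-1\right) \left(-4\right)\right) + 13 = \left(-28\right) 4 + 13 = -112 + 13 = -99$)
$D = - \frac{99}{5}$ ($D = \frac{1}{5} \left(-99\right) = - \frac{99}{5} \approx -19.8$)
$\frac{D}{B} = - \frac{99 \frac{1}{\frac{1}{21727}}}{5} = \left(- \frac{99}{5}\right) 21727 = - \frac{2150973}{5}$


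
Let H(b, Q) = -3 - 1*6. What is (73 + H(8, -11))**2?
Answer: 4096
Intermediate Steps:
H(b, Q) = -9 (H(b, Q) = -3 - 6 = -9)
(73 + H(8, -11))**2 = (73 - 9)**2 = 64**2 = 4096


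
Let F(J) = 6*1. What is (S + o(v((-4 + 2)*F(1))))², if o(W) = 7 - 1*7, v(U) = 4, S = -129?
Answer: 16641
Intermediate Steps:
F(J) = 6
o(W) = 0 (o(W) = 7 - 7 = 0)
(S + o(v((-4 + 2)*F(1))))² = (-129 + 0)² = (-129)² = 16641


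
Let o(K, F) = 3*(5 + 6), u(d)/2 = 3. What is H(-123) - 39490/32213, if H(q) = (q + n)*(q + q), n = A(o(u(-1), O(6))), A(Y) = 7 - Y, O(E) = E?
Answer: 1180695812/32213 ≈ 36653.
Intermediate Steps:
u(d) = 6 (u(d) = 2*3 = 6)
o(K, F) = 33 (o(K, F) = 3*11 = 33)
n = -26 (n = 7 - 1*33 = 7 - 33 = -26)
H(q) = 2*q*(-26 + q) (H(q) = (q - 26)*(q + q) = (-26 + q)*(2*q) = 2*q*(-26 + q))
H(-123) - 39490/32213 = 2*(-123)*(-26 - 123) - 39490/32213 = 2*(-123)*(-149) - 39490/32213 = 36654 - 1*39490/32213 = 36654 - 39490/32213 = 1180695812/32213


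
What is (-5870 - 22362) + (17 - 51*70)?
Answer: -31785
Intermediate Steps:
(-5870 - 22362) + (17 - 51*70) = -28232 + (17 - 3570) = -28232 - 3553 = -31785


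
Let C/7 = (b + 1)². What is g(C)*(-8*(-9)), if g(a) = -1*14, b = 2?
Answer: -1008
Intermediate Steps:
C = 63 (C = 7*(2 + 1)² = 7*3² = 7*9 = 63)
g(a) = -14
g(C)*(-8*(-9)) = -(-112)*(-9) = -14*72 = -1008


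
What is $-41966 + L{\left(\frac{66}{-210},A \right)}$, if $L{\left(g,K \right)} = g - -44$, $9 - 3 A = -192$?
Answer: $- \frac{1467281}{35} \approx -41922.0$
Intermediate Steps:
$A = 67$ ($A = 3 - -64 = 3 + 64 = 67$)
$L{\left(g,K \right)} = 44 + g$ ($L{\left(g,K \right)} = g + 44 = 44 + g$)
$-41966 + L{\left(\frac{66}{-210},A \right)} = -41966 + \left(44 + \frac{66}{-210}\right) = -41966 + \left(44 + 66 \left(- \frac{1}{210}\right)\right) = -41966 + \left(44 - \frac{11}{35}\right) = -41966 + \frac{1529}{35} = - \frac{1467281}{35}$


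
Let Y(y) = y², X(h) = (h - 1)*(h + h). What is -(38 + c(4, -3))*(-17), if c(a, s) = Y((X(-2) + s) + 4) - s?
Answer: 3570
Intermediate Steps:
X(h) = 2*h*(-1 + h) (X(h) = (-1 + h)*(2*h) = 2*h*(-1 + h))
c(a, s) = (16 + s)² - s (c(a, s) = ((2*(-2)*(-1 - 2) + s) + 4)² - s = ((2*(-2)*(-3) + s) + 4)² - s = ((12 + s) + 4)² - s = (16 + s)² - s)
-(38 + c(4, -3))*(-17) = -(38 + ((16 - 3)² - 1*(-3)))*(-17) = -(38 + (13² + 3))*(-17) = -(38 + (169 + 3))*(-17) = -(38 + 172)*(-17) = -210*(-17) = -1*(-3570) = 3570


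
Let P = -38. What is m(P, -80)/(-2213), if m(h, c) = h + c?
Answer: 118/2213 ≈ 0.053321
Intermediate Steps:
m(h, c) = c + h
m(P, -80)/(-2213) = (-80 - 38)/(-2213) = -118*(-1/2213) = 118/2213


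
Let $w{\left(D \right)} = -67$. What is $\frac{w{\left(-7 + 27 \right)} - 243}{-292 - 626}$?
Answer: $\frac{155}{459} \approx 0.33769$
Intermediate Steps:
$\frac{w{\left(-7 + 27 \right)} - 243}{-292 - 626} = \frac{-67 - 243}{-292 - 626} = - \frac{310}{-918} = \left(-310\right) \left(- \frac{1}{918}\right) = \frac{155}{459}$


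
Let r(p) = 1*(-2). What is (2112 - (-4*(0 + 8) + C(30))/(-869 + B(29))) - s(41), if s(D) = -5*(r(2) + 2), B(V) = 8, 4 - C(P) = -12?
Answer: 1818416/861 ≈ 2112.0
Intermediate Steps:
r(p) = -2
C(P) = 16 (C(P) = 4 - 1*(-12) = 4 + 12 = 16)
s(D) = 0 (s(D) = -5*(-2 + 2) = -5*0 = 0)
(2112 - (-4*(0 + 8) + C(30))/(-869 + B(29))) - s(41) = (2112 - (-4*(0 + 8) + 16)/(-869 + 8)) - 1*0 = (2112 - (-4*8 + 16)/(-861)) + 0 = (2112 - (-32 + 16)*(-1)/861) + 0 = (2112 - (-16)*(-1)/861) + 0 = (2112 - 1*16/861) + 0 = (2112 - 16/861) + 0 = 1818416/861 + 0 = 1818416/861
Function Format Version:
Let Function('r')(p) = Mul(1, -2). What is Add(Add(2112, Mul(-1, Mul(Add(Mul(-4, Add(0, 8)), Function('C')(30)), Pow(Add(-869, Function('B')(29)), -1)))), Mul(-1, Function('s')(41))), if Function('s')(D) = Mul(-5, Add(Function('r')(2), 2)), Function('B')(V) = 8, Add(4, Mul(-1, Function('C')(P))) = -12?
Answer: Rational(1818416, 861) ≈ 2112.0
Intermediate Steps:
Function('r')(p) = -2
Function('C')(P) = 16 (Function('C')(P) = Add(4, Mul(-1, -12)) = Add(4, 12) = 16)
Function('s')(D) = 0 (Function('s')(D) = Mul(-5, Add(-2, 2)) = Mul(-5, 0) = 0)
Add(Add(2112, Mul(-1, Mul(Add(Mul(-4, Add(0, 8)), Function('C')(30)), Pow(Add(-869, Function('B')(29)), -1)))), Mul(-1, Function('s')(41))) = Add(Add(2112, Mul(-1, Mul(Add(Mul(-4, Add(0, 8)), 16), Pow(Add(-869, 8), -1)))), Mul(-1, 0)) = Add(Add(2112, Mul(-1, Mul(Add(Mul(-4, 8), 16), Pow(-861, -1)))), 0) = Add(Add(2112, Mul(-1, Mul(Add(-32, 16), Rational(-1, 861)))), 0) = Add(Add(2112, Mul(-1, Mul(-16, Rational(-1, 861)))), 0) = Add(Add(2112, Mul(-1, Rational(16, 861))), 0) = Add(Add(2112, Rational(-16, 861)), 0) = Add(Rational(1818416, 861), 0) = Rational(1818416, 861)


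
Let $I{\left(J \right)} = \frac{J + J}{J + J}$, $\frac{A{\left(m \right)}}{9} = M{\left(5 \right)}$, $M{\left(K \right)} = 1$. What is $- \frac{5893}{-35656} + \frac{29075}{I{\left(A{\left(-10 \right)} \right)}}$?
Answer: $\frac{1036704093}{35656} \approx 29075.0$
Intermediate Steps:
$A{\left(m \right)} = 9$ ($A{\left(m \right)} = 9 \cdot 1 = 9$)
$I{\left(J \right)} = 1$ ($I{\left(J \right)} = \frac{2 J}{2 J} = 2 J \frac{1}{2 J} = 1$)
$- \frac{5893}{-35656} + \frac{29075}{I{\left(A{\left(-10 \right)} \right)}} = - \frac{5893}{-35656} + \frac{29075}{1} = \left(-5893\right) \left(- \frac{1}{35656}\right) + 29075 \cdot 1 = \frac{5893}{35656} + 29075 = \frac{1036704093}{35656}$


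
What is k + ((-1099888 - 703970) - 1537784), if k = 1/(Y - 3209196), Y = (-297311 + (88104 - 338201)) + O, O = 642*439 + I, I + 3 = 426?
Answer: -11610010491207/3474343 ≈ -3.3416e+6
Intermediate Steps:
I = 423 (I = -3 + 426 = 423)
O = 282261 (O = 642*439 + 423 = 281838 + 423 = 282261)
Y = -265147 (Y = (-297311 + (88104 - 338201)) + 282261 = (-297311 - 250097) + 282261 = -547408 + 282261 = -265147)
k = -1/3474343 (k = 1/(-265147 - 3209196) = 1/(-3474343) = -1/3474343 ≈ -2.8782e-7)
k + ((-1099888 - 703970) - 1537784) = -1/3474343 + ((-1099888 - 703970) - 1537784) = -1/3474343 + (-1803858 - 1537784) = -1/3474343 - 3341642 = -11610010491207/3474343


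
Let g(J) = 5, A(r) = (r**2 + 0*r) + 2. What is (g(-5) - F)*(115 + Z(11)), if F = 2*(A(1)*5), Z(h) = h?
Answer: -3150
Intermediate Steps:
A(r) = 2 + r**2 (A(r) = (r**2 + 0) + 2 = r**2 + 2 = 2 + r**2)
F = 30 (F = 2*((2 + 1**2)*5) = 2*((2 + 1)*5) = 2*(3*5) = 2*15 = 30)
(g(-5) - F)*(115 + Z(11)) = (5 - 1*30)*(115 + 11) = (5 - 30)*126 = -25*126 = -3150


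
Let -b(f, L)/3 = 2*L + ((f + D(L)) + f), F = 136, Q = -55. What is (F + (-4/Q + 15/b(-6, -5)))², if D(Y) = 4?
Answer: 18221490169/980100 ≈ 18591.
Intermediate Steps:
b(f, L) = -12 - 6*L - 6*f (b(f, L) = -3*(2*L + ((f + 4) + f)) = -3*(2*L + ((4 + f) + f)) = -3*(2*L + (4 + 2*f)) = -3*(4 + 2*L + 2*f) = -12 - 6*L - 6*f)
(F + (-4/Q + 15/b(-6, -5)))² = (136 + (-4/(-55) + 15/(-12 - 6*(-5) - 6*(-6))))² = (136 + (-4*(-1/55) + 15/(-12 + 30 + 36)))² = (136 + (4/55 + 15/54))² = (136 + (4/55 + 15*(1/54)))² = (136 + (4/55 + 5/18))² = (136 + 347/990)² = (134987/990)² = 18221490169/980100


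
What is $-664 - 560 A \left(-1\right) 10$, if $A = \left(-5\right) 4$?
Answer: $-112664$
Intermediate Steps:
$A = -20$
$-664 - 560 A \left(-1\right) 10 = -664 - 560 \left(-20\right) \left(-1\right) 10 = -664 - 560 \cdot 20 \cdot 10 = -664 - 112000 = -112664$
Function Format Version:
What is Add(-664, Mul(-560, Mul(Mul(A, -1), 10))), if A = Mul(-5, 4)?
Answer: -112664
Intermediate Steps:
A = -20
Add(-664, Mul(-560, Mul(Mul(A, -1), 10))) = Add(-664, Mul(-560, Mul(Mul(-20, -1), 10))) = Add(-664, Mul(-560, Mul(20, 10))) = Add(-664, Mul(-560, 200)) = Add(-664, -112000) = -112664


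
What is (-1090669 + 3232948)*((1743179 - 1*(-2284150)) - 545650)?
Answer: 7458727806441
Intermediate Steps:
(-1090669 + 3232948)*((1743179 - 1*(-2284150)) - 545650) = 2142279*((1743179 + 2284150) - 545650) = 2142279*(4027329 - 545650) = 2142279*3481679 = 7458727806441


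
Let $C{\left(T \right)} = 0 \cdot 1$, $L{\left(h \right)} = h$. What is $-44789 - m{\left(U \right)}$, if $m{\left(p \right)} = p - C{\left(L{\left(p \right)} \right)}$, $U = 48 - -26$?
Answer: $-44863$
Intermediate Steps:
$C{\left(T \right)} = 0$
$U = 74$ ($U = 48 + 26 = 74$)
$m{\left(p \right)} = p$ ($m{\left(p \right)} = p - 0 = p + 0 = p$)
$-44789 - m{\left(U \right)} = -44789 - 74 = -44863$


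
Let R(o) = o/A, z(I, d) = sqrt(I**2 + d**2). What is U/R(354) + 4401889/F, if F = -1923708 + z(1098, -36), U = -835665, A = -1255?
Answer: 107808067985725173707/36389737413246 - 22009445*sqrt(149)/205591736798 ≈ 2.9626e+6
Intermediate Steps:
F = -1923708 + 90*sqrt(149) (F = -1923708 + sqrt(1098**2 + (-36)**2) = -1923708 + sqrt(1205604 + 1296) = -1923708 + sqrt(1206900) = -1923708 + 90*sqrt(149) ≈ -1.9226e+6)
R(o) = -o/1255 (R(o) = o/(-1255) = o*(-1/1255) = -o/1255)
U/R(354) + 4401889/F = -835665/((-1/1255*354)) + 4401889/(-1923708 + 90*sqrt(149)) = -835665/(-354/1255) + 4401889/(-1923708 + 90*sqrt(149)) = -835665*(-1255/354) + 4401889/(-1923708 + 90*sqrt(149)) = 349586525/118 + 4401889/(-1923708 + 90*sqrt(149))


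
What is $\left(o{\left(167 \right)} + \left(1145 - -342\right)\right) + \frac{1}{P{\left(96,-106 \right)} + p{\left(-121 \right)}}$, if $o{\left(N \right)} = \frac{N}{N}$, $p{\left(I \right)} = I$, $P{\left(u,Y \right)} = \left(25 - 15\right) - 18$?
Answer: $\frac{191951}{129} \approx 1488.0$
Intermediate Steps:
$P{\left(u,Y \right)} = -8$ ($P{\left(u,Y \right)} = 10 - 18 = -8$)
$o{\left(N \right)} = 1$
$\left(o{\left(167 \right)} + \left(1145 - -342\right)\right) + \frac{1}{P{\left(96,-106 \right)} + p{\left(-121 \right)}} = \left(1 + \left(1145 - -342\right)\right) + \frac{1}{-8 - 121} = \left(1 + \left(1145 + 342\right)\right) + \frac{1}{-129} = \left(1 + 1487\right) - \frac{1}{129} = 1488 - \frac{1}{129} = \frac{191951}{129}$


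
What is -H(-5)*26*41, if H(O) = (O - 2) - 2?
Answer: 9594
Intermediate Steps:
H(O) = -4 + O (H(O) = (-2 + O) - 2 = -4 + O)
-H(-5)*26*41 = -(-4 - 5)*26*41 = -(-9*26)*41 = -(-234)*41 = -1*(-9594) = 9594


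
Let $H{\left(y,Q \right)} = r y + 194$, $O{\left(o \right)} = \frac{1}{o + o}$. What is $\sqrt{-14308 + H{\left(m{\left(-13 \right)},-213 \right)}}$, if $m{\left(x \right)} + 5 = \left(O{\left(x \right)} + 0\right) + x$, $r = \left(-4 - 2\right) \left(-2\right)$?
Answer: $\frac{2 i \sqrt{605462}}{13} \approx 119.71 i$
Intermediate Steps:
$O{\left(o \right)} = \frac{1}{2 o}$
$r = 12$ ($r = \left(-6\right) \left(-2\right) = 12$)
$m{\left(x \right)} = -5 + x + \frac{1}{2 x}$ ($m{\left(x \right)} = -5 + \left(\left(\frac{1}{2 x} + 0\right) + x\right) = -5 + \left(\frac{1}{2 x} + x\right) = -5 + \left(x + \frac{1}{2 x}\right) = -5 + x + \frac{1}{2 x}$)
$H{\left(y,Q \right)} = 194 + 12 y$ ($H{\left(y,Q \right)} = 12 y + 194 = 194 + 12 y$)
$\sqrt{-14308 + H{\left(m{\left(-13 \right)},-213 \right)}} = \sqrt{-14308 + \left(194 + 12 \left(-5 - 13 + \frac{1}{2 \left(-13\right)}\right)\right)} = \sqrt{-14308 + \left(194 + 12 \left(-5 - 13 + \frac{1}{2} \left(- \frac{1}{13}\right)\right)\right)} = \sqrt{-14308 + \left(194 + 12 \left(-5 - 13 - \frac{1}{26}\right)\right)} = \sqrt{-14308 + \left(194 + 12 \left(- \frac{469}{26}\right)\right)} = \sqrt{-14308 + \left(194 - \frac{2814}{13}\right)} = \sqrt{-14308 - \frac{292}{13}} = \sqrt{- \frac{186296}{13}} = \frac{2 i \sqrt{605462}}{13}$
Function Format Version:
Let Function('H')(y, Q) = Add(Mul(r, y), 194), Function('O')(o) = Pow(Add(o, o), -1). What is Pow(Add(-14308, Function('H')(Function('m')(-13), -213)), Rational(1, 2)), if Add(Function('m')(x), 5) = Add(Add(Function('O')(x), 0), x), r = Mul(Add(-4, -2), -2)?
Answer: Mul(Rational(2, 13), I, Pow(605462, Rational(1, 2))) ≈ Mul(119.71, I)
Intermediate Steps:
Function('O')(o) = Mul(Rational(1, 2), Pow(o, -1)) (Function('O')(o) = Pow(Mul(2, o), -1) = Mul(Rational(1, 2), Pow(o, -1)))
r = 12 (r = Mul(-6, -2) = 12)
Function('m')(x) = Add(-5, x, Mul(Rational(1, 2), Pow(x, -1))) (Function('m')(x) = Add(-5, Add(Add(Mul(Rational(1, 2), Pow(x, -1)), 0), x)) = Add(-5, Add(Mul(Rational(1, 2), Pow(x, -1)), x)) = Add(-5, Add(x, Mul(Rational(1, 2), Pow(x, -1)))) = Add(-5, x, Mul(Rational(1, 2), Pow(x, -1))))
Function('H')(y, Q) = Add(194, Mul(12, y)) (Function('H')(y, Q) = Add(Mul(12, y), 194) = Add(194, Mul(12, y)))
Pow(Add(-14308, Function('H')(Function('m')(-13), -213)), Rational(1, 2)) = Pow(Add(-14308, Add(194, Mul(12, Add(-5, -13, Mul(Rational(1, 2), Pow(-13, -1)))))), Rational(1, 2)) = Pow(Add(-14308, Add(194, Mul(12, Add(-5, -13, Mul(Rational(1, 2), Rational(-1, 13)))))), Rational(1, 2)) = Pow(Add(-14308, Add(194, Mul(12, Add(-5, -13, Rational(-1, 26))))), Rational(1, 2)) = Pow(Add(-14308, Add(194, Mul(12, Rational(-469, 26)))), Rational(1, 2)) = Pow(Add(-14308, Add(194, Rational(-2814, 13))), Rational(1, 2)) = Pow(Add(-14308, Rational(-292, 13)), Rational(1, 2)) = Pow(Rational(-186296, 13), Rational(1, 2)) = Mul(Rational(2, 13), I, Pow(605462, Rational(1, 2)))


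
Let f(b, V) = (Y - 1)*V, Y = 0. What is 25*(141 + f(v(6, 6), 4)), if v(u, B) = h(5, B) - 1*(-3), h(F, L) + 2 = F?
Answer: 3425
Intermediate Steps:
h(F, L) = -2 + F
v(u, B) = 6 (v(u, B) = (-2 + 5) - 1*(-3) = 3 + 3 = 6)
f(b, V) = -V (f(b, V) = (0 - 1)*V = -V)
25*(141 + f(v(6, 6), 4)) = 25*(141 - 1*4) = 25*(141 - 4) = 25*137 = 3425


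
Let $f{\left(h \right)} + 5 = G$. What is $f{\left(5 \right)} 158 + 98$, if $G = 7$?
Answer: $414$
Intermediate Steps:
$f{\left(h \right)} = 2$ ($f{\left(h \right)} = -5 + 7 = 2$)
$f{\left(5 \right)} 158 + 98 = 2 \cdot 158 + 98 = 316 + 98 = 414$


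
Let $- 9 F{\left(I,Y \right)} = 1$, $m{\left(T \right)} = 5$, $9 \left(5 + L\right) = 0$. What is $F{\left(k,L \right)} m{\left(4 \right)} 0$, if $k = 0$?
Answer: $0$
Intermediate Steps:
$L = -5$ ($L = -5 + \frac{1}{9} \cdot 0 = -5 + 0 = -5$)
$F{\left(I,Y \right)} = - \frac{1}{9}$ ($F{\left(I,Y \right)} = \left(- \frac{1}{9}\right) 1 = - \frac{1}{9}$)
$F{\left(k,L \right)} m{\left(4 \right)} 0 = \left(- \frac{1}{9}\right) 5 \cdot 0 = \left(- \frac{5}{9}\right) 0 = 0$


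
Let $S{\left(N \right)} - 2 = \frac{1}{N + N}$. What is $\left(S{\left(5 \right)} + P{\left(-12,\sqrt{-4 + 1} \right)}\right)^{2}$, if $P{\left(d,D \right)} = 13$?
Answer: $\frac{22801}{100} \approx 228.01$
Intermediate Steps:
$S{\left(N \right)} = 2 + \frac{1}{2 N}$ ($S{\left(N \right)} = 2 + \frac{1}{N + N} = 2 + \frac{1}{2 N}$)
$\left(S{\left(5 \right)} + P{\left(-12,\sqrt{-4 + 1} \right)}\right)^{2} = \left(\left(2 + \frac{1}{2 \cdot 5}\right) + 13\right)^{2} = \left(\left(2 + \frac{1}{2} \cdot \frac{1}{5}\right) + 13\right)^{2} = \left(\left(2 + \frac{1}{10}\right) + 13\right)^{2} = \left(\frac{21}{10} + 13\right)^{2} = \left(\frac{151}{10}\right)^{2} = \frac{22801}{100}$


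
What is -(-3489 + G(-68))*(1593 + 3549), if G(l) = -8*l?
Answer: 15143190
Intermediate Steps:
-(-3489 + G(-68))*(1593 + 3549) = -(-3489 - 8*(-68))*(1593 + 3549) = -(-3489 + 544)*5142 = -(-2945)*5142 = -1*(-15143190) = 15143190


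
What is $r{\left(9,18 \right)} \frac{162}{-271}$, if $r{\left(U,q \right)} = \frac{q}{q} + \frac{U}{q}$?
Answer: $- \frac{243}{271} \approx -0.89668$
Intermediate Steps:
$r{\left(U,q \right)} = 1 + \frac{U}{q}$
$r{\left(9,18 \right)} \frac{162}{-271} = \frac{9 + 18}{18} \frac{162}{-271} = \frac{1}{18} \cdot 27 \cdot 162 \left(- \frac{1}{271}\right) = \frac{3}{2} \left(- \frac{162}{271}\right) = - \frac{243}{271}$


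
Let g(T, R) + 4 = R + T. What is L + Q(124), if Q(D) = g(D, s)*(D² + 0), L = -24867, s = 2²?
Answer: 1881757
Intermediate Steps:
s = 4
g(T, R) = -4 + R + T (g(T, R) = -4 + (R + T) = -4 + R + T)
Q(D) = D³ (Q(D) = (-4 + 4 + D)*(D² + 0) = D*D² = D³)
L + Q(124) = -24867 + 124³ = -24867 + 1906624 = 1881757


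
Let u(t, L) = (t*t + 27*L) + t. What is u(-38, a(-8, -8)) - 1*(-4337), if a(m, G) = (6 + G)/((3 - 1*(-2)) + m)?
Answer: 5761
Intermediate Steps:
a(m, G) = (6 + G)/(5 + m) (a(m, G) = (6 + G)/((3 + 2) + m) = (6 + G)/(5 + m))
u(t, L) = t + t² + 27*L (u(t, L) = (t² + 27*L) + t = t + t² + 27*L)
u(-38, a(-8, -8)) - 1*(-4337) = (-38 + (-38)² + 27*((6 - 8)/(5 - 8))) - 1*(-4337) = (-38 + 1444 + 27*(-2/(-3))) + 4337 = (-38 + 1444 + 27*(-⅓*(-2))) + 4337 = (-38 + 1444 + 27*(⅔)) + 4337 = (-38 + 1444 + 18) + 4337 = 1424 + 4337 = 5761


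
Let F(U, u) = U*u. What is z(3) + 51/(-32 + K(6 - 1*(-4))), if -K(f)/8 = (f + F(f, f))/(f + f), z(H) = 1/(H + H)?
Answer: -115/228 ≈ -0.50439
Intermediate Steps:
z(H) = 1/(2*H)
K(f) = -4*(f + f²)/f (K(f) = -8*(f + f*f)/(f + f) = -8*(f + f²)/(2*f) = -8*(f + f²)*1/(2*f) = -4*(f + f²)/f)
z(3) + 51/(-32 + K(6 - 1*(-4))) = (½)/3 + 51/(-32 + (-4 - 4*(6 - 1*(-4)))) = (½)*(⅓) + 51/(-32 + (-4 - 4*(6 + 4))) = ⅙ + 51/(-32 + (-4 - 4*10)) = ⅙ + 51/(-32 + (-4 - 40)) = ⅙ + 51/(-32 - 44) = ⅙ + 51/(-76) = ⅙ + 51*(-1/76) = ⅙ - 51/76 = -115/228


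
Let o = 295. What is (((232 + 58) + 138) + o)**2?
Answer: 522729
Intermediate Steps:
(((232 + 58) + 138) + o)**2 = (((232 + 58) + 138) + 295)**2 = ((290 + 138) + 295)**2 = (428 + 295)**2 = 723**2 = 522729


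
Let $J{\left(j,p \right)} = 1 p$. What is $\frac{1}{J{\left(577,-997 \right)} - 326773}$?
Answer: $- \frac{1}{327770} \approx -3.0509 \cdot 10^{-6}$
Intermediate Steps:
$J{\left(j,p \right)} = p$
$\frac{1}{J{\left(577,-997 \right)} - 326773} = \frac{1}{-997 - 326773} = \frac{1}{-327770} = - \frac{1}{327770}$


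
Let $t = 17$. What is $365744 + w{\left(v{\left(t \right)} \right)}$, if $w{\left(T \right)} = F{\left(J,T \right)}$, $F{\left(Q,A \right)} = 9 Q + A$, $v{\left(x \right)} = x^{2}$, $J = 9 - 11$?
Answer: $366015$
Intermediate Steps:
$J = -2$
$F{\left(Q,A \right)} = A + 9 Q$
$w{\left(T \right)} = -18 + T$ ($w{\left(T \right)} = T + 9 \left(-2\right) = T - 18 = -18 + T$)
$365744 + w{\left(v{\left(t \right)} \right)} = 365744 - \left(18 - 17^{2}\right) = 365744 + \left(-18 + 289\right) = 365744 + 271 = 366015$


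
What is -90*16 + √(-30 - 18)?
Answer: -1440 + 4*I*√3 ≈ -1440.0 + 6.9282*I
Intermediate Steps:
-90*16 + √(-30 - 18) = -1440 + √(-48) = -1440 + 4*I*√3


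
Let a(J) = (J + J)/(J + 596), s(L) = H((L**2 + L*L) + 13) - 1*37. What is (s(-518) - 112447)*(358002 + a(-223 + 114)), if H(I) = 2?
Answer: -19610871808392/487 ≈ -4.0269e+10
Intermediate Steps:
s(L) = -35 (s(L) = 2 - 1*37 = 2 - 37 = -35)
a(J) = 2*J/(596 + J) (a(J) = (2*J)/(596 + J) = 2*J/(596 + J))
(s(-518) - 112447)*(358002 + a(-223 + 114)) = (-35 - 112447)*(358002 + 2*(-223 + 114)/(596 + (-223 + 114))) = -112482*(358002 + 2*(-109)/(596 - 109)) = -112482*(358002 + 2*(-109)/487) = -112482*(358002 + 2*(-109)*(1/487)) = -112482*(358002 - 218/487) = -112482*174346756/487 = -19610871808392/487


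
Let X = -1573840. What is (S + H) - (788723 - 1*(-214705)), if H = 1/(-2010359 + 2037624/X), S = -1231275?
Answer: -883820971068162149/395498180773 ≈ -2.2347e+6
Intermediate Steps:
H = -196730/395498180773 (H = 1/(-2010359 + 2037624/(-1573840)) = 1/(-2010359 + 2037624*(-1/1573840)) = 1/(-2010359 - 254703/196730) = 1/(-395498180773/196730) = -196730/395498180773 ≈ -4.9742e-7)
(S + H) - (788723 - 1*(-214705)) = (-1231275 - 196730/395498180773) - (788723 - 1*(-214705)) = -486967022531472305/395498180773 - (788723 + 214705) = -486967022531472305/395498180773 - 1*1003428 = -486967022531472305/395498180773 - 1003428 = -883820971068162149/395498180773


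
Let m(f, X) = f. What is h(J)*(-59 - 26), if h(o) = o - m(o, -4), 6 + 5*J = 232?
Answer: 0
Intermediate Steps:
J = 226/5 (J = -6/5 + (1/5)*232 = -6/5 + 232/5 = 226/5 ≈ 45.200)
h(o) = 0 (h(o) = o - o = 0)
h(J)*(-59 - 26) = 0*(-59 - 26) = 0*(-85) = 0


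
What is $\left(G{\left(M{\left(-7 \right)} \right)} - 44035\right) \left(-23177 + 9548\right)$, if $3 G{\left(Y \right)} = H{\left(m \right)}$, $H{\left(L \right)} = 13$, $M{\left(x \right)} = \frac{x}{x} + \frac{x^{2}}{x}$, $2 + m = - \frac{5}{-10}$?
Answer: $600093956$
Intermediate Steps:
$m = - \frac{3}{2}$ ($m = -2 - \frac{5}{-10} = -2 - - \frac{1}{2} = -2 + \frac{1}{2} = - \frac{3}{2} \approx -1.5$)
$M{\left(x \right)} = 1 + x$
$G{\left(Y \right)} = \frac{13}{3}$ ($G{\left(Y \right)} = \frac{1}{3} \cdot 13 = \frac{13}{3}$)
$\left(G{\left(M{\left(-7 \right)} \right)} - 44035\right) \left(-23177 + 9548\right) = \left(\frac{13}{3} - 44035\right) \left(-23177 + 9548\right) = \left(- \frac{132092}{3}\right) \left(-13629\right) = 600093956$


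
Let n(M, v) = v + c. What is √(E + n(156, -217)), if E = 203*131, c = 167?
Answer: √26543 ≈ 162.92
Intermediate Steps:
E = 26593
n(M, v) = 167 + v (n(M, v) = v + 167 = 167 + v)
√(E + n(156, -217)) = √(26593 + (167 - 217)) = √(26593 - 50) = √26543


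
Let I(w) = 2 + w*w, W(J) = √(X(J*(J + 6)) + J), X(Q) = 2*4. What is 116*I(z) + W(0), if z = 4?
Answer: 2088 + 2*√2 ≈ 2090.8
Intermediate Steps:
X(Q) = 8
W(J) = √(8 + J)
I(w) = 2 + w²
116*I(z) + W(0) = 116*(2 + 4²) + √(8 + 0) = 116*(2 + 16) + √8 = 116*18 + 2*√2 = 2088 + 2*√2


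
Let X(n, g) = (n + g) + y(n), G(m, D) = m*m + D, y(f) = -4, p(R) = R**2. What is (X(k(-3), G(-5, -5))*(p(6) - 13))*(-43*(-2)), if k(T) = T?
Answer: 25714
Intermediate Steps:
G(m, D) = D + m**2 (G(m, D) = m**2 + D = D + m**2)
X(n, g) = -4 + g + n (X(n, g) = (n + g) - 4 = (g + n) - 4 = -4 + g + n)
(X(k(-3), G(-5, -5))*(p(6) - 13))*(-43*(-2)) = ((-4 + (-5 + (-5)**2) - 3)*(6**2 - 13))*(-43*(-2)) = ((-4 + (-5 + 25) - 3)*(36 - 13))*86 = ((-4 + 20 - 3)*23)*86 = (13*23)*86 = 299*86 = 25714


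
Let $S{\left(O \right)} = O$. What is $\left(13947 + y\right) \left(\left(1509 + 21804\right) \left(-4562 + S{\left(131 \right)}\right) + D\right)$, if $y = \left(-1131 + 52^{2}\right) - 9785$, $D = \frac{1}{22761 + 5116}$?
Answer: $- \frac{16515030155658550}{27877} \approx -5.9242 \cdot 10^{11}$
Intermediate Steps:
$D = \frac{1}{27877} \approx 3.5872 \cdot 10^{-5}$
$y = -8212$ ($y = \left(-1131 + 2704\right) - 9785 = 1573 - 9785 = -8212$)
$\left(13947 + y\right) \left(\left(1509 + 21804\right) \left(-4562 + S{\left(131 \right)}\right) + D\right) = \left(13947 - 8212\right) \left(\left(1509 + 21804\right) \left(-4562 + 131\right) + \frac{1}{27877}\right) = 5735 \left(23313 \left(-4431\right) + \frac{1}{27877}\right) = 5735 \left(-103299903 + \frac{1}{27877}\right) = 5735 \left(- \frac{2879691395930}{27877}\right) = - \frac{16515030155658550}{27877}$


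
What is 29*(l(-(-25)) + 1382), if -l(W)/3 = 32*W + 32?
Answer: -32306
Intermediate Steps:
l(W) = -96 - 96*W (l(W) = -3*(32*W + 32) = -3*(32 + 32*W) = -96 - 96*W)
29*(l(-(-25)) + 1382) = 29*((-96 - (-480)*(-5*1)) + 1382) = 29*((-96 - (-480)*(-5)) + 1382) = 29*((-96 - 96*25) + 1382) = 29*((-96 - 2400) + 1382) = 29*(-2496 + 1382) = 29*(-1114) = -32306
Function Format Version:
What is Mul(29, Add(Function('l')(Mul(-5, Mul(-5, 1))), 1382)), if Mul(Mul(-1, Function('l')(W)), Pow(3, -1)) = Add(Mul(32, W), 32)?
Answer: -32306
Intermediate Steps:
Function('l')(W) = Add(-96, Mul(-96, W)) (Function('l')(W) = Mul(-3, Add(Mul(32, W), 32)) = Mul(-3, Add(32, Mul(32, W))) = Add(-96, Mul(-96, W)))
Mul(29, Add(Function('l')(Mul(-5, Mul(-5, 1))), 1382)) = Mul(29, Add(Add(-96, Mul(-96, Mul(-5, Mul(-5, 1)))), 1382)) = Mul(29, Add(Add(-96, Mul(-96, Mul(-5, -5))), 1382)) = Mul(29, Add(Add(-96, Mul(-96, 25)), 1382)) = Mul(29, Add(Add(-96, -2400), 1382)) = Mul(29, Add(-2496, 1382)) = Mul(29, -1114) = -32306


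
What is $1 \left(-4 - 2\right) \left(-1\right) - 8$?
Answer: $-2$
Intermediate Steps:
$1 \left(-4 - 2\right) \left(-1\right) - 8 = 1 \left(\left(-6\right) \left(-1\right)\right) - 8 = 1 \cdot 6 - 8 = 6 - 8 = -2$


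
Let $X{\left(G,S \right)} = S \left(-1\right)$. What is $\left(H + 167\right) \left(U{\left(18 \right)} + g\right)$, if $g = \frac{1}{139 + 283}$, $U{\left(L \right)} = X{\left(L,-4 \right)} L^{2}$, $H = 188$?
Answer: $\frac{194154115}{422} \approx 4.6008 \cdot 10^{5}$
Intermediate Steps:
$X{\left(G,S \right)} = - S$
$U{\left(L \right)} = 4 L^{2}$ ($U{\left(L \right)} = \left(-1\right) \left(-4\right) L^{2} = 4 L^{2}$)
$g = \frac{1}{422} \approx 0.0023697$
$\left(H + 167\right) \left(U{\left(18 \right)} + g\right) = \left(188 + 167\right) \left(4 \cdot 18^{2} + \frac{1}{422}\right) = 355 \left(4 \cdot 324 + \frac{1}{422}\right) = 355 \left(1296 + \frac{1}{422}\right) = 355 \cdot \frac{546913}{422} = \frac{194154115}{422}$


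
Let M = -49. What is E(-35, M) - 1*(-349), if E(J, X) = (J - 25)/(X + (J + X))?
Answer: 46477/133 ≈ 349.45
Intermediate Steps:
E(J, X) = (-25 + J)/(J + 2*X)
E(-35, M) - 1*(-349) = (-25 - 35)/(-35 + 2*(-49)) - 1*(-349) = -60/(-35 - 98) + 349 = -60/(-133) + 349 = -1/133*(-60) + 349 = 60/133 + 349 = 46477/133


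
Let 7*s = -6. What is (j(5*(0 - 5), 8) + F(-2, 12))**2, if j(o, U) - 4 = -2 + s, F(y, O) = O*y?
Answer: 25600/49 ≈ 522.45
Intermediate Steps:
s = -6/7 (s = (1/7)*(-6) = -6/7 ≈ -0.85714)
j(o, U) = 8/7 (j(o, U) = 4 + (-2 - 6/7) = 4 - 20/7 = 8/7)
(j(5*(0 - 5), 8) + F(-2, 12))**2 = (8/7 + 12*(-2))**2 = (8/7 - 24)**2 = (-160/7)**2 = 25600/49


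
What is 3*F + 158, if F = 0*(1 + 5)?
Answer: 158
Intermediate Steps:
F = 0 (F = 0*6 = 0)
3*F + 158 = 3*0 + 158 = 0 + 158 = 158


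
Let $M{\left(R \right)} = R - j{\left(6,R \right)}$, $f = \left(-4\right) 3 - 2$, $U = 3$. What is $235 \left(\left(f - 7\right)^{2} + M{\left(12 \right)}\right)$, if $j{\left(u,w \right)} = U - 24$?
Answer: $111390$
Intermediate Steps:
$f = -14$ ($f = -12 - 2 = -14$)
$j{\left(u,w \right)} = -21$ ($j{\left(u,w \right)} = 3 - 24 = -21$)
$M{\left(R \right)} = 21 + R$ ($M{\left(R \right)} = R - -21 = R + 21 = 21 + R$)
$235 \left(\left(f - 7\right)^{2} + M{\left(12 \right)}\right) = 235 \left(\left(-14 - 7\right)^{2} + \left(21 + 12\right)\right) = 235 \left(\left(-21\right)^{2} + 33\right) = 235 \left(441 + 33\right) = 235 \cdot 474 = 111390$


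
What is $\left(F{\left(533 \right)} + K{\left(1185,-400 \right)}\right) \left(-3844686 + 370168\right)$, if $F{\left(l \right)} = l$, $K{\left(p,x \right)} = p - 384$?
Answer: $-4635007012$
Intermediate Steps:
$K{\left(p,x \right)} = -384 + p$ ($K{\left(p,x \right)} = p - 384 = -384 + p$)
$\left(F{\left(533 \right)} + K{\left(1185,-400 \right)}\right) \left(-3844686 + 370168\right) = \left(533 + \left(-384 + 1185\right)\right) \left(-3844686 + 370168\right) = \left(533 + 801\right) \left(-3474518\right) = 1334 \left(-3474518\right) = -4635007012$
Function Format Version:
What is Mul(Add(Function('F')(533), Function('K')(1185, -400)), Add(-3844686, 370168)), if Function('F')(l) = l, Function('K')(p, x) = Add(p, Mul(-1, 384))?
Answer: -4635007012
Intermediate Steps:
Function('K')(p, x) = Add(-384, p) (Function('K')(p, x) = Add(p, -384) = Add(-384, p))
Mul(Add(Function('F')(533), Function('K')(1185, -400)), Add(-3844686, 370168)) = Mul(Add(533, Add(-384, 1185)), Add(-3844686, 370168)) = Mul(Add(533, 801), -3474518) = Mul(1334, -3474518) = -4635007012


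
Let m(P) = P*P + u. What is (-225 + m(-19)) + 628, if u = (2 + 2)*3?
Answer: 776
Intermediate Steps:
u = 12 (u = 4*3 = 12)
m(P) = 12 + P² (m(P) = P*P + 12 = P² + 12 = 12 + P²)
(-225 + m(-19)) + 628 = (-225 + (12 + (-19)²)) + 628 = (-225 + (12 + 361)) + 628 = (-225 + 373) + 628 = 148 + 628 = 776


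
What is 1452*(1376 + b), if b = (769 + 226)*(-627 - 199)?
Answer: -1191357288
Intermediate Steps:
b = -821870 (b = 995*(-826) = -821870)
1452*(1376 + b) = 1452*(1376 - 821870) = 1452*(-820494) = -1191357288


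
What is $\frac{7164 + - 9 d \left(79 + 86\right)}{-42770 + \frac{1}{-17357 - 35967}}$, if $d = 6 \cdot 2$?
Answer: $\frac{568220544}{2280667481} \approx 0.24915$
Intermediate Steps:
$d = 12$
$\frac{7164 + - 9 d \left(79 + 86\right)}{-42770 + \frac{1}{-17357 - 35967}} = \frac{7164 + \left(-9\right) 12 \left(79 + 86\right)}{-42770 + \frac{1}{-17357 - 35967}} = \frac{7164 - 17820}{-42770 + \frac{1}{-53324}} = \frac{7164 - 17820}{-42770 - \frac{1}{53324}} = - \frac{10656}{- \frac{2280667481}{53324}} = \left(-10656\right) \left(- \frac{53324}{2280667481}\right) = \frac{568220544}{2280667481}$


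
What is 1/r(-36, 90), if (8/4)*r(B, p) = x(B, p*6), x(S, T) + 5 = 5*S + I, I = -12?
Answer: -2/197 ≈ -0.010152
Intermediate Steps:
x(S, T) = -17 + 5*S (x(S, T) = -5 + (5*S - 12) = -5 + (-12 + 5*S) = -17 + 5*S)
r(B, p) = -17/2 + 5*B/2 (r(B, p) = (-17 + 5*B)/2 = -17/2 + 5*B/2)
1/r(-36, 90) = 1/(-17/2 + (5/2)*(-36)) = 1/(-17/2 - 90) = 1/(-197/2) = -2/197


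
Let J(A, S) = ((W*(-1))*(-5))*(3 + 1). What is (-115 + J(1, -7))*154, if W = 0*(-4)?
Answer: -17710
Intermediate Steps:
W = 0
J(A, S) = 0 (J(A, S) = ((0*(-1))*(-5))*(3 + 1) = (0*(-5))*4 = 0*4 = 0)
(-115 + J(1, -7))*154 = (-115 + 0)*154 = -115*154 = -17710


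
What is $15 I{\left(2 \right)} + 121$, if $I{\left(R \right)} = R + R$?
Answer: $181$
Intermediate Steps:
$I{\left(R \right)} = 2 R$
$15 I{\left(2 \right)} + 121 = 15 \cdot 2 \cdot 2 + 121 = 15 \cdot 4 + 121 = 60 + 121 = 181$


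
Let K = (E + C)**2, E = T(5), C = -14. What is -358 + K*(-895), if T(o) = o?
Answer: -72853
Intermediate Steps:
E = 5
K = 81 (K = (5 - 14)**2 = (-9)**2 = 81)
-358 + K*(-895) = -358 + 81*(-895) = -358 - 72495 = -72853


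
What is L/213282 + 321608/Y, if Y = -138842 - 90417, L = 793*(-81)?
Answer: -9257687867/5432979782 ≈ -1.7040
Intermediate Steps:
L = -64233
Y = -229259
L/213282 + 321608/Y = -64233/213282 + 321608/(-229259) = -64233*1/213282 + 321608*(-1/229259) = -7137/23698 - 321608/229259 = -9257687867/5432979782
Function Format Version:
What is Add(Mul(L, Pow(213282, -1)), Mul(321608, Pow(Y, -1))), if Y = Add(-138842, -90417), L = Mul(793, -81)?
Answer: Rational(-9257687867, 5432979782) ≈ -1.7040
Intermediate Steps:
L = -64233
Y = -229259
Add(Mul(L, Pow(213282, -1)), Mul(321608, Pow(Y, -1))) = Add(Mul(-64233, Pow(213282, -1)), Mul(321608, Pow(-229259, -1))) = Add(Mul(-64233, Rational(1, 213282)), Mul(321608, Rational(-1, 229259))) = Add(Rational(-7137, 23698), Rational(-321608, 229259)) = Rational(-9257687867, 5432979782)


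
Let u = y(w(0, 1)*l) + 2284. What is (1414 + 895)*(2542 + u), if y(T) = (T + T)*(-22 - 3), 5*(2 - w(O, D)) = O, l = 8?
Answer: 9296034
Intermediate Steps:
w(O, D) = 2 - O/5
y(T) = -50*T (y(T) = (2*T)*(-25) = -50*T)
u = 1484 (u = -50*(2 - ⅕*0)*8 + 2284 = -50*(2 + 0)*8 + 2284 = -100*8 + 2284 = -50*16 + 2284 = -800 + 2284 = 1484)
(1414 + 895)*(2542 + u) = (1414 + 895)*(2542 + 1484) = 2309*4026 = 9296034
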